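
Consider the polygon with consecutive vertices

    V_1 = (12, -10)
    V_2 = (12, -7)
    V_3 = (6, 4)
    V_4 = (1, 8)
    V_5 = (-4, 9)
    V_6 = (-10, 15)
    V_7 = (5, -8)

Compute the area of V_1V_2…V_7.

Apply the surveyor's formula: 2A = Σ (x_i·y_{i+1} − x_{i+1}·y_i), indices taken mod 7.
V_1→V_2: (12)(-7) − (12)(-10) = 36
V_2→V_3: (12)(4) − (6)(-7) = 90
V_3→V_4: (6)(8) − (1)(4) = 44
V_4→V_5: (1)(9) − (-4)(8) = 41
V_5→V_6: (-4)(15) − (-10)(9) = 30
V_6→V_7: (-10)(-8) − (5)(15) = 5
V_7→V_1: (5)(-10) − (12)(-8) = 46
Σ = 292
Area = |Σ|/2 = 146.

146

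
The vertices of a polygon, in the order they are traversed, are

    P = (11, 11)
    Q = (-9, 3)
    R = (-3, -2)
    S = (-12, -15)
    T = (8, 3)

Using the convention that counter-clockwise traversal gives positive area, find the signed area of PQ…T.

159.5

Apply Gauss's area formula: 2A = Σ (x_i·y_{i+1} − x_{i+1}·y_i), indices taken mod 5.
Cross-terms: 132, 27, 21, 84, 55  ⇒  Σ = 319
Signed area = Σ/2 = 159.5 (positive ⇒ counter-clockwise traversal).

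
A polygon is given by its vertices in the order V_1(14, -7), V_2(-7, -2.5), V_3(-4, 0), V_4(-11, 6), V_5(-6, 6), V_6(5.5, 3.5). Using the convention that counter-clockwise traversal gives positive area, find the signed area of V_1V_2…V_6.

Σ = (-84) + (-10) + (-24) + (-30) + (-54) + (-87.5) = -289.5
Signed area = Σ/2 = -144.75 (negative ⇒ clockwise traversal).

-144.75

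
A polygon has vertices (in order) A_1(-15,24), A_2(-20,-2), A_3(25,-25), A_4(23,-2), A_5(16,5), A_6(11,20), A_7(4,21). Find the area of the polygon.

Apply the shoelace (surveyor's) formula: 2A = Σ (x_i·y_{i+1} − x_{i+1}·y_i), indices taken mod 7.
Σ = (510) + (550) + (525) + (147) + (265) + (151) + (411) = 2559
Area = |Σ|/2 = 1279.5.

1279.5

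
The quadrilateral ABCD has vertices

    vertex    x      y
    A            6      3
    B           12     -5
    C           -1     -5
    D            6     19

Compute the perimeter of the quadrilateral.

|AB| = √((6)² + (-8)²) = √100 = 10
|BC| = √((-13)² + (0)²) = √169 = 13
|CD| = √((7)² + (24)²) = √625 = 25
|DA| = √((0)² + (-16)²) = √256 = 16
Perimeter = 10 + 13 + 25 + 16 = 64.

64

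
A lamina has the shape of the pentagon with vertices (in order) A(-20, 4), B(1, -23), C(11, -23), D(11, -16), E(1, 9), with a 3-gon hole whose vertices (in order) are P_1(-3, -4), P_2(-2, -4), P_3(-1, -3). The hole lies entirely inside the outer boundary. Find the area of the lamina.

530.5

Outer boundary:
Apply Gauss's area formula: 2A = Σ (x_i·y_{i+1} − x_{i+1}·y_i), indices taken mod 5.
Σ = (456) + (230) + (77) + (115) + (184) = 1062
Area = |Σ|/2 = 531.
Hole:
Apply the shoelace (surveyor's) formula: 2A = Σ (x_i·y_{i+1} − x_{i+1}·y_i), indices taken mod 3.
P_1→P_2: (-3)(-4) − (-2)(-4) = 4
P_2→P_3: (-2)(-3) − (-1)(-4) = 2
P_3→P_1: (-1)(-4) − (-3)(-3) = -5
Σ = 1
Area = |Σ|/2 = 0.5.
Net area = 531 − 0.5 = 530.5.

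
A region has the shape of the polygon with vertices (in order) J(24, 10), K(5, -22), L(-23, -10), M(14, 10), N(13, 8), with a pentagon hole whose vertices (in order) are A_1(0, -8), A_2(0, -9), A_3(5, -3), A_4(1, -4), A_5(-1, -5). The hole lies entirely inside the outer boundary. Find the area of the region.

638.5

Outer boundary:
Apply Gauss's area formula: 2A = Σ (x_i·y_{i+1} − x_{i+1}·y_i), indices taken mod 5.
Σ = (-578) + (-556) + (-90) + (-18) + (-62) = -1304
Area = |Σ|/2 = 652.
Hole:
Apply the shoelace (surveyor's) formula: 2A = Σ (x_i·y_{i+1} − x_{i+1}·y_i), indices taken mod 5.
Σ = (0) + (45) + (-17) + (-9) + (8) = 27
Area = |Σ|/2 = 13.5.
Net area = 652 − 13.5 = 638.5.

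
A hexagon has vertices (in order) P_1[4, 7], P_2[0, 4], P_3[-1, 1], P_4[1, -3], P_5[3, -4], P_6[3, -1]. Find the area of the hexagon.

Apply the shoelace formula: 2A = Σ (x_i·y_{i+1} − x_{i+1}·y_i), indices taken mod 6.
Σ = (16) + (4) + (2) + (5) + (9) + (25) = 61
Area = |Σ|/2 = 30.5.

30.5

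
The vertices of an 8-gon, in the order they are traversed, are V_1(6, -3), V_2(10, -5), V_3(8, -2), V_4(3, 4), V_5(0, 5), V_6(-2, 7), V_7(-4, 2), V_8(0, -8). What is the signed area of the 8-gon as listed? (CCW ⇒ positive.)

93.5

Σ = (0) + (20) + (38) + (15) + (10) + (24) + (32) + (48) = 187
Signed area = Σ/2 = 93.5 (positive ⇒ counter-clockwise traversal).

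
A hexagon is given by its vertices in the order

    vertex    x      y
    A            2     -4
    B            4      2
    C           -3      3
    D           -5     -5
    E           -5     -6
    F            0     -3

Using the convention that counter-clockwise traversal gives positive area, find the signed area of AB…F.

47

Apply the shoelace (surveyor's) formula: 2A = Σ (x_i·y_{i+1} − x_{i+1}·y_i), indices taken mod 6.
Σ = (20) + (18) + (30) + (5) + (15) + (6) = 94
Signed area = Σ/2 = 47 (positive ⇒ counter-clockwise traversal).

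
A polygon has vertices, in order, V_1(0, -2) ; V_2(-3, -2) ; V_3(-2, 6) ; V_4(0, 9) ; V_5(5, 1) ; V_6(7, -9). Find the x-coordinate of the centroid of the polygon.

Apply the shoelace (surveyor's) formula. First the cross-terms c_i = x_i·y_{i+1} − x_{i+1}·y_i:
  -6, -22, -18, -45, -52, -14  ⇒  2A = -157, A = -78.5.
Then Σ (x_i + x_{i+1})·c_i = -783, so x̄ = -783 / (6·(-78.5)) = 261/157.

261/157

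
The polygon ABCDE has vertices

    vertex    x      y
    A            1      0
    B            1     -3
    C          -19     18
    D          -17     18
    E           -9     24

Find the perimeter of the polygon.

|AB| = √((0)² + (-3)²) = √9 = 3
|BC| = √((-20)² + (21)²) = √841 = 29
|CD| = √((2)² + (0)²) = √4 = 2
|DE| = √((8)² + (6)²) = √100 = 10
|EA| = √((10)² + (-24)²) = √676 = 26
Perimeter = 3 + 29 + 2 + 10 + 26 = 70.

70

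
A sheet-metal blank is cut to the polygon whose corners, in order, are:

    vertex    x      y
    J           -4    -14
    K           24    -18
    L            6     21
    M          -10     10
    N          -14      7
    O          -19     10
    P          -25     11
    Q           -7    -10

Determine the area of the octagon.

889.5

Apply the surveyor's formula: 2A = Σ (x_i·y_{i+1} − x_{i+1}·y_i), indices taken mod 8.
Σ = (408) + (612) + (270) + (70) + (-7) + (41) + (327) + (58) = 1779
Area = |Σ|/2 = 889.5.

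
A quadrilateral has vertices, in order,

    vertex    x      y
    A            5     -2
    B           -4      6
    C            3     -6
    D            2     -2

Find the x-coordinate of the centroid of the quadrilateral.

Apply the surveyor's formula. First the cross-terms c_i = x_i·y_{i+1} − x_{i+1}·y_i:
  22, 6, 6, 6  ⇒  2A = 40, A = 20.
Then Σ (x_i + x_{i+1})·c_i = 88, so x̄ = 88 / (6·20) = 11/15.

11/15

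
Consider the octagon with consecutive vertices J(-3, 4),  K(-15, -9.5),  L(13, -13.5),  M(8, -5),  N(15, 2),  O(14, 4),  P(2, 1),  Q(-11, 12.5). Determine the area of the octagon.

308

Apply the shoelace formula: 2A = Σ (x_i·y_{i+1} − x_{i+1}·y_i), indices taken mod 8.
Cross-terms: 88.5, 326, 43, 91, 32, 6, 36, -6.5  ⇒  Σ = 616
Area = |Σ|/2 = 308.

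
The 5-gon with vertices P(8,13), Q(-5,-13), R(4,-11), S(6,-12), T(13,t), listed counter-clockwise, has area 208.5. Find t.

-3

The doubled signed area Σ (x_i y_{i+1} − x_{i+1} y_i) is linear in t.
With t=0 it equals 411; the coefficient of t is -2 (from the two edges through T).
So -2·t + 411 = 2·208.5 = 417 ⇒ t = -3.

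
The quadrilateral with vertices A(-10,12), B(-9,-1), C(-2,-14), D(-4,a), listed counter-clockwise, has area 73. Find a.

1

Write out the shoelace sum; only the two edges meeting at D involve a:
2·Area = [((-2)·a − (-4)·(-14)) + ((-4)·12 − (-10)·a)] + 242
       = 8·a + 138 = 146
⇒ a = 1.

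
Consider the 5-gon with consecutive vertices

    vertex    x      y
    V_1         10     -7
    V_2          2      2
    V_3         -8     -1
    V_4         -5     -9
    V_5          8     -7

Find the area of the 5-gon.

Apply the shoelace (surveyor's) formula: 2A = Σ (x_i·y_{i+1} − x_{i+1}·y_i), indices taken mod 5.
Σ = (34) + (14) + (67) + (107) + (14) = 236
Area = |Σ|/2 = 118.

118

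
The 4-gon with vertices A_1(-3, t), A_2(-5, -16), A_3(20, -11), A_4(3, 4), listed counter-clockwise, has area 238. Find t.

-9

The doubled signed area Σ (x_i y_{i+1} − x_{i+1} y_i) is linear in t.
With t=0 it equals 548; the coefficient of t is 8 (from the two edges through A_1).
So 8·t + 548 = 2·238 = 476 ⇒ t = -9.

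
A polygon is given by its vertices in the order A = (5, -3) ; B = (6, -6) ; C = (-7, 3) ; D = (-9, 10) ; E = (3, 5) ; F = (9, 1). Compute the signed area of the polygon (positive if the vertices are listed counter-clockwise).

-114

Apply the shoelace formula: 2A = Σ (x_i·y_{i+1} − x_{i+1}·y_i), indices taken mod 6.
Cross-terms: -12, -24, -43, -75, -42, -32  ⇒  Σ = -228
Signed area = Σ/2 = -114 (negative ⇒ clockwise traversal).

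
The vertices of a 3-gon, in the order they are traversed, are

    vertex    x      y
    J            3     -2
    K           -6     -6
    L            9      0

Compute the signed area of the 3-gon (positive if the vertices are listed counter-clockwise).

3

Σ = (-30) + (54) + (-18) = 6
Signed area = Σ/2 = 3 (positive ⇒ counter-clockwise traversal).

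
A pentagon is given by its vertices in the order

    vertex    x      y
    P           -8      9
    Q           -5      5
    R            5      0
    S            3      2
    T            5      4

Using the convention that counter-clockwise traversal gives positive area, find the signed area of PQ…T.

Σ = (5) + (-25) + (10) + (2) + (77) = 69
Signed area = Σ/2 = 34.5 (positive ⇒ counter-clockwise traversal).

34.5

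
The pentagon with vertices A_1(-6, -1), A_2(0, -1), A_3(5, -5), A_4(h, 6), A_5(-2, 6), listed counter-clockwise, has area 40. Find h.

-1

Write out the shoelace sum; only the two edges meeting at A_4 involve h:
2·Area = [(5·6 − h·(-5)) + (h·6 − (-2)·6)] + 49
       = 11·h + 91 = 80
⇒ h = -1.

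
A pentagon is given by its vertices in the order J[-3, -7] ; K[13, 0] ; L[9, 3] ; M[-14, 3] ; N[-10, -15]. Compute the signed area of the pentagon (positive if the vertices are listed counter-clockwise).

232

Σ = (91) + (39) + (69) + (240) + (25) = 464
Signed area = Σ/2 = 232 (positive ⇒ counter-clockwise traversal).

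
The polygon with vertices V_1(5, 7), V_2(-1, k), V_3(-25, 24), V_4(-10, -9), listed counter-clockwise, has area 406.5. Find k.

The doubled signed area Σ (x_i y_{i+1} − x_{i+1} y_i) is linear in k.
With k=0 it equals 423; the coefficient of k is 30 (from the two edges through V_2).
So 30·k + 423 = 2·406.5 = 813 ⇒ k = 13.

13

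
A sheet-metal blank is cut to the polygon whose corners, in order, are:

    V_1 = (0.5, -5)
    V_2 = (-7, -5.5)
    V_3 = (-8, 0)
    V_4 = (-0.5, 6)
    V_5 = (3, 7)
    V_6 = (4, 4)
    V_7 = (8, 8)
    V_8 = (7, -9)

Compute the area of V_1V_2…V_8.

162.875

Σ = (-37.75) + (-44) + (-48) + (-21.5) + (-16) + (0) + (-128) + (-30.5) = -325.75
Area = |Σ|/2 = 162.875.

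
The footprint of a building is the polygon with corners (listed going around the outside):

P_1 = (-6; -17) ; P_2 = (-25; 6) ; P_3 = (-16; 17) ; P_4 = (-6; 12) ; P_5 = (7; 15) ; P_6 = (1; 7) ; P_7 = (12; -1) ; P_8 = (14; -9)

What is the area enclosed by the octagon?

745.5

Σ = (-461) + (-329) + (-90) + (-174) + (34) + (-85) + (-94) + (-292) = -1491
Area = |Σ|/2 = 745.5.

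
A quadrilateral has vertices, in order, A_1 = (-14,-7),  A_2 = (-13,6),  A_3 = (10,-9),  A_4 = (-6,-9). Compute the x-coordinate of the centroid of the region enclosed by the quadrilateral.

Apply the shoelace (surveyor's) formula. First the cross-terms c_i = x_i·y_{i+1} − x_{i+1}·y_i:
  -175, 57, -144, -84  ⇒  2A = -346, A = -173.
Then Σ (x_i + x_{i+1})·c_i = 5658, so x̄ = 5658 / (6·(-173)) = -943/173.

-943/173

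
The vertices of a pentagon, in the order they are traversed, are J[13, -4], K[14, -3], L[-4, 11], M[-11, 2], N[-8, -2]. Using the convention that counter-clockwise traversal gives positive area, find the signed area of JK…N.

184

Apply the shoelace formula: 2A = Σ (x_i·y_{i+1} − x_{i+1}·y_i), indices taken mod 5.
Σ = (17) + (142) + (113) + (38) + (58) = 368
Signed area = Σ/2 = 184 (positive ⇒ counter-clockwise traversal).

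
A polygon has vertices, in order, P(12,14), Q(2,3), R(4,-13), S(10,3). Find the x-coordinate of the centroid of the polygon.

520/81

Apply the shoelace (surveyor's) formula. First the cross-terms c_i = x_i·y_{i+1} − x_{i+1}·y_i:
  8, -38, 142, 104  ⇒  2A = 216, A = 108.
Then Σ (x_i + x_{i+1})·c_i = 4160, so x̄ = 4160 / (6·108) = 520/81.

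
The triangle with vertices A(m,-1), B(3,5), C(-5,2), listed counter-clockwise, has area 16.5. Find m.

Write out the shoelace sum; only the two edges meeting at A involve m:
2·Area = [((-5)·(-1) − m·2) + (m·5 − 3·(-1))] + 31
       = 3·m + 39 = 33
⇒ m = -2.

-2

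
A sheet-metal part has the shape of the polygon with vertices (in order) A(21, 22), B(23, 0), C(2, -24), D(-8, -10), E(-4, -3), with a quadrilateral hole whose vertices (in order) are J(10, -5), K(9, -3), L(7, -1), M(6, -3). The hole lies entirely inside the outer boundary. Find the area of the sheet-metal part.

Outer boundary:
Σ = (-506) + (-552) + (-212) + (-16) + (-25) = -1311
Area = |Σ|/2 = 655.5.
Hole:
Apply the shoelace formula: 2A = Σ (x_i·y_{i+1} − x_{i+1}·y_i), indices taken mod 4.
Σ = (15) + (12) + (-15) + (0) = 12
Area = |Σ|/2 = 6.
Net area = 655.5 − 6 = 649.5.

649.5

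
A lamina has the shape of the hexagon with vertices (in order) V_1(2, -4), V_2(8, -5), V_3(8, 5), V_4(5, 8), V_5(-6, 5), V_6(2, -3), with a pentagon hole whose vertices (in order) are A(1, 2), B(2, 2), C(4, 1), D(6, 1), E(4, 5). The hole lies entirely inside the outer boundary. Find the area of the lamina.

Outer boundary:
Apply the surveyor's formula: 2A = Σ (x_i·y_{i+1} − x_{i+1}·y_i), indices taken mod 6.
Σ = (22) + (80) + (39) + (73) + (8) + (-2) = 220
Area = |Σ|/2 = 110.
Hole:
Cross-terms: -2, -6, -2, 26, 3  ⇒  Σ = 19
Area = |Σ|/2 = 9.5.
Net area = 110 − 9.5 = 100.5.

100.5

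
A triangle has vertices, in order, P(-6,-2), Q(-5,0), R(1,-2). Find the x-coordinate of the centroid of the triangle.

Apply the shoelace (surveyor's) formula. First the cross-terms c_i = x_i·y_{i+1} − x_{i+1}·y_i:
  -10, 10, -14  ⇒  2A = -14, A = -7.
Then Σ (x_i + x_{i+1})·c_i = 140, so x̄ = 140 / (6·(-7)) = -10/3.

-10/3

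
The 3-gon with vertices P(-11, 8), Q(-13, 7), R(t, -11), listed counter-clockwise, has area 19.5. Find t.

Write out the shoelace sum; only the two edges meeting at R involve t:
2·Area = [((-13)·(-11) − t·7) + (t·8 − (-11)·(-11))] + 27
       = 1·t + 49 = 39
⇒ t = -10.

-10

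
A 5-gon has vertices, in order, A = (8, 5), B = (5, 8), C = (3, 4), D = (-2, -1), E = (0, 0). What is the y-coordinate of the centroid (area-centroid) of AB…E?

3.95

Apply the shoelace (surveyor's) formula. First the cross-terms c_i = x_i·y_{i+1} − x_{i+1}·y_i:
  39, -4, 5, 0, 0  ⇒  2A = 40, A = 20.
Then Σ (y_i + y_{i+1})·c_i = 474, so ȳ = 474 / (6·20) = 3.95.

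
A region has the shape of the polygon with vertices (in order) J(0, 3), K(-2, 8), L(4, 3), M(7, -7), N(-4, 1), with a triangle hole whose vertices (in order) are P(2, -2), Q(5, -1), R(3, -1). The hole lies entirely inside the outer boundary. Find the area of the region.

Outer boundary:
Σ = (6) + (-38) + (-49) + (-21) + (-12) = -114
Area = |Σ|/2 = 57.
Hole:
Apply the surveyor's formula: 2A = Σ (x_i·y_{i+1} − x_{i+1}·y_i), indices taken mod 3.
Cross-terms: 8, -2, -4  ⇒  Σ = 2
Area = |Σ|/2 = 1.
Net area = 57 − 1 = 56.

56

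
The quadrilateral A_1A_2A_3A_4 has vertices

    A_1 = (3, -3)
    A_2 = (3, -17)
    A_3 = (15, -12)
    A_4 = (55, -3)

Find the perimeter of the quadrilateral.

|A_1A_2| = √((0)² + (-14)²) = √196 = 14
|A_2A_3| = √((12)² + (5)²) = √169 = 13
|A_3A_4| = √((40)² + (9)²) = √1681 = 41
|A_4A_1| = √((-52)² + (0)²) = √2704 = 52
Perimeter = 14 + 13 + 41 + 52 = 120.

120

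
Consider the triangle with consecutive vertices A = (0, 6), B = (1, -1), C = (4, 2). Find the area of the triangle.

Apply the surveyor's formula: 2A = Σ (x_i·y_{i+1} − x_{i+1}·y_i), indices taken mod 3.
Σ = (-6) + (6) + (24) = 24
Area = |Σ|/2 = 12.

12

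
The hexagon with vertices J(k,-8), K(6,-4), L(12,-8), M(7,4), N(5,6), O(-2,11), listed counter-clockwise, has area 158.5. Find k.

The doubled signed area Σ (x_i y_{i+1} − x_{i+1} y_i) is linear in k.
With k=0 it equals 257; the coefficient of k is -15 (from the two edges through J).
So -15·k + 257 = 2·158.5 = 317 ⇒ k = -4.

-4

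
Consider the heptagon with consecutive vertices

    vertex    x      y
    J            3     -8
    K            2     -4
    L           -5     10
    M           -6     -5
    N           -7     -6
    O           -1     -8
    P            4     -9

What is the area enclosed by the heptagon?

Cross-terms: 4, 0, 85, 1, 50, 41, -5  ⇒  Σ = 176
Area = |Σ|/2 = 88.

88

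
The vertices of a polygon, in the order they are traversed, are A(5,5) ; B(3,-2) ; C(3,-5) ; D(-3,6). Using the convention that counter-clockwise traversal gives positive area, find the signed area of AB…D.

-38

Apply the shoelace formula: 2A = Σ (x_i·y_{i+1} − x_{i+1}·y_i), indices taken mod 4.
A→B: (5)(-2) − (3)(5) = -25
B→C: (3)(-5) − (3)(-2) = -9
C→D: (3)(6) − (-3)(-5) = 3
D→A: (-3)(5) − (5)(6) = -45
Σ = -76
Signed area = Σ/2 = -38 (negative ⇒ clockwise traversal).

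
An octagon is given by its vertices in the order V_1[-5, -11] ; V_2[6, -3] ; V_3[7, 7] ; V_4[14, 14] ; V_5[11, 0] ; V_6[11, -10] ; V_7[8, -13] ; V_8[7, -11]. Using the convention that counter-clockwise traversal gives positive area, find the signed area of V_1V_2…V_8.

-156

Cross-terms: 81, 63, 0, -154, -110, -63, 3, -132  ⇒  Σ = -312
Signed area = Σ/2 = -156 (negative ⇒ clockwise traversal).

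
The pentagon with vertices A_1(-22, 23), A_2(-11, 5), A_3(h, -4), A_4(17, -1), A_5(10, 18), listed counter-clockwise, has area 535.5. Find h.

21

The doubled signed area Σ (x_i y_{i+1} − x_{i+1} y_i) is linear in h.
With h=0 it equals 1197; the coefficient of h is -6 (from the two edges through A_3).
So -6·h + 1197 = 2·535.5 = 1071 ⇒ h = 21.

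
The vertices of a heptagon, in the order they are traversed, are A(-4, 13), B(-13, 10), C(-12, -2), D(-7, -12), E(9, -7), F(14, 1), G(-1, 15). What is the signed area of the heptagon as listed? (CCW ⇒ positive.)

463.5

Apply the surveyor's formula: 2A = Σ (x_i·y_{i+1} − x_{i+1}·y_i), indices taken mod 7.
Σ = (129) + (146) + (130) + (157) + (107) + (211) + (47) = 927
Signed area = Σ/2 = 463.5 (positive ⇒ counter-clockwise traversal).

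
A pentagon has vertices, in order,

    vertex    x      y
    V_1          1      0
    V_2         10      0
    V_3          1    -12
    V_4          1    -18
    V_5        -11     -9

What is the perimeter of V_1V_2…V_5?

|V_1V_2| = √((9)² + (0)²) = √81 = 9
|V_2V_3| = √((-9)² + (-12)²) = √225 = 15
|V_3V_4| = √((0)² + (-6)²) = √36 = 6
|V_4V_5| = √((-12)² + (9)²) = √225 = 15
|V_5V_1| = √((12)² + (9)²) = √225 = 15
Perimeter = 9 + 15 + 6 + 15 + 15 = 60.

60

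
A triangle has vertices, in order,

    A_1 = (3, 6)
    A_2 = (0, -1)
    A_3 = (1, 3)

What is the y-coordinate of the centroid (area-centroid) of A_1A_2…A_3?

8/3

Apply the surveyor's formula. First the cross-terms c_i = x_i·y_{i+1} − x_{i+1}·y_i:
  -3, 1, -3  ⇒  2A = -5, A = -2.5.
Then Σ (y_i + y_{i+1})·c_i = -40, so ȳ = -40 / (6·(-2.5)) = 8/3.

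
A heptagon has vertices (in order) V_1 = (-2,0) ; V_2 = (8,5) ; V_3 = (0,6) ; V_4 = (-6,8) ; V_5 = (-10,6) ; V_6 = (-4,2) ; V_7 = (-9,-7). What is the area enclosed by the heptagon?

Apply the shoelace (surveyor's) formula: 2A = Σ (x_i·y_{i+1} − x_{i+1}·y_i), indices taken mod 7.
Σ = (-10) + (48) + (36) + (44) + (4) + (46) + (-14) = 154
Area = |Σ|/2 = 77.

77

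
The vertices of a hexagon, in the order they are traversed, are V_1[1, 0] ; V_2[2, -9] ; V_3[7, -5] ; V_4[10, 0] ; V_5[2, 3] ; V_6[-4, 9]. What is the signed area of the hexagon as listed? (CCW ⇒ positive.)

Apply the shoelace formula: 2A = Σ (x_i·y_{i+1} − x_{i+1}·y_i), indices taken mod 6.
Σ = (-9) + (53) + (50) + (30) + (30) + (-9) = 145
Signed area = Σ/2 = 72.5 (positive ⇒ counter-clockwise traversal).

72.5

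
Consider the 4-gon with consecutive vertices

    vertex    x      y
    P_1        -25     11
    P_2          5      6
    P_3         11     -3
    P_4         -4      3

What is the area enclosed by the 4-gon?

117

Apply Gauss's area formula: 2A = Σ (x_i·y_{i+1} − x_{i+1}·y_i), indices taken mod 4.
P_1→P_2: (-25)(6) − (5)(11) = -205
P_2→P_3: (5)(-3) − (11)(6) = -81
P_3→P_4: (11)(3) − (-4)(-3) = 21
P_4→P_1: (-4)(11) − (-25)(3) = 31
Σ = -234
Area = |Σ|/2 = 117.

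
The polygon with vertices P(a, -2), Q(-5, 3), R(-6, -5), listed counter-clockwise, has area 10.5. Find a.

-3

Write out the shoelace sum; only the two edges meeting at P involve a:
2·Area = [((-6)·(-2) − a·(-5)) + (a·3 − (-5)·(-2))] + 43
       = 8·a + 45 = 21
⇒ a = -3.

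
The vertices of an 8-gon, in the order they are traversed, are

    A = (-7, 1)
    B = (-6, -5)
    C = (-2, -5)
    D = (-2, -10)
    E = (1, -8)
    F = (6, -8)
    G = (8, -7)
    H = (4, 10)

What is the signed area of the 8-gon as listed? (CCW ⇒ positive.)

170.5

Apply the shoelace formula: 2A = Σ (x_i·y_{i+1} − x_{i+1}·y_i), indices taken mod 8.
A→B: (-7)(-5) − (-6)(1) = 41
B→C: (-6)(-5) − (-2)(-5) = 20
C→D: (-2)(-10) − (-2)(-5) = 10
D→E: (-2)(-8) − (1)(-10) = 26
E→F: (1)(-8) − (6)(-8) = 40
F→G: (6)(-7) − (8)(-8) = 22
G→H: (8)(10) − (4)(-7) = 108
H→A: (4)(1) − (-7)(10) = 74
Σ = 341
Signed area = Σ/2 = 170.5 (positive ⇒ counter-clockwise traversal).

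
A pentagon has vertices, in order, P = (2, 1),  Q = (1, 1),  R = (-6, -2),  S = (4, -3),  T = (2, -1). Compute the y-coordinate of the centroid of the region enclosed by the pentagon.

-140/111

Apply the shoelace formula. First the cross-terms c_i = x_i·y_{i+1} − x_{i+1}·y_i:
  1, 4, 26, 2, 4  ⇒  2A = 37, A = 18.5.
Then Σ (y_i + y_{i+1})·c_i = -140, so ȳ = -140 / (6·18.5) = -140/111.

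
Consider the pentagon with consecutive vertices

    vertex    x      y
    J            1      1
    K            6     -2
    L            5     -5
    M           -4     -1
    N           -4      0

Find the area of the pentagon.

30.5

Apply the shoelace (surveyor's) formula: 2A = Σ (x_i·y_{i+1} − x_{i+1}·y_i), indices taken mod 5.
Σ = (-8) + (-20) + (-25) + (-4) + (-4) = -61
Area = |Σ|/2 = 30.5.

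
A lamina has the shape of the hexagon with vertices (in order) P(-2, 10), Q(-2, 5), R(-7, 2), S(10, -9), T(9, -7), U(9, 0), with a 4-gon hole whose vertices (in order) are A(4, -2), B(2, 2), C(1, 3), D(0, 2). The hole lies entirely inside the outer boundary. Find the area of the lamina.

Outer boundary:
Apply the surveyor's formula: 2A = Σ (x_i·y_{i+1} − x_{i+1}·y_i), indices taken mod 6.
Σ = (10) + (31) + (43) + (11) + (63) + (90) = 248
Area = |Σ|/2 = 124.
Hole:
Apply the shoelace (surveyor's) formula: 2A = Σ (x_i·y_{i+1} − x_{i+1}·y_i), indices taken mod 4.
A→B: (4)(2) − (2)(-2) = 12
B→C: (2)(3) − (1)(2) = 4
C→D: (1)(2) − (0)(3) = 2
D→A: (0)(-2) − (4)(2) = -8
Σ = 10
Area = |Σ|/2 = 5.
Net area = 124 − 5 = 119.

119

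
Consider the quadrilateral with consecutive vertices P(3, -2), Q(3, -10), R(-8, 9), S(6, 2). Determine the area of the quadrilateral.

Apply Gauss's area formula: 2A = Σ (x_i·y_{i+1} − x_{i+1}·y_i), indices taken mod 4.
Cross-terms: -24, -53, -70, -18  ⇒  Σ = -165
Area = |Σ|/2 = 82.5.

82.5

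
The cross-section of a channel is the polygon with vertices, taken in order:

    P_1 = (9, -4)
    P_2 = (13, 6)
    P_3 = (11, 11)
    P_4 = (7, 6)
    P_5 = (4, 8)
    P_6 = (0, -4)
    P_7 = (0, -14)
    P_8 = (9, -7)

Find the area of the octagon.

Apply the surveyor's formula: 2A = Σ (x_i·y_{i+1} − x_{i+1}·y_i), indices taken mod 8.
Σ = (106) + (77) + (-11) + (32) + (-16) + (0) + (126) + (27) = 341
Area = |Σ|/2 = 170.5.

170.5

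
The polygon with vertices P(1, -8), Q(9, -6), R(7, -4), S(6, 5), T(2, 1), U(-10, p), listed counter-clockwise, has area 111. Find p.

5

Write out the shoelace sum; only the two edges meeting at U involve p:
2·Area = [(2·p − (-10)·1) + ((-10)·(-8) − 1·p)] + 127
       = 1·p + 217 = 222
⇒ p = 5.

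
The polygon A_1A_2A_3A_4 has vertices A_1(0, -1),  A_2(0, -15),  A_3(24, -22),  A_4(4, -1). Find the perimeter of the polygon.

|A_1A_2| = √((0)² + (-14)²) = √196 = 14
|A_2A_3| = √((24)² + (-7)²) = √625 = 25
|A_3A_4| = √((-20)² + (21)²) = √841 = 29
|A_4A_1| = √((-4)² + (0)²) = √16 = 4
Perimeter = 14 + 25 + 29 + 4 = 72.

72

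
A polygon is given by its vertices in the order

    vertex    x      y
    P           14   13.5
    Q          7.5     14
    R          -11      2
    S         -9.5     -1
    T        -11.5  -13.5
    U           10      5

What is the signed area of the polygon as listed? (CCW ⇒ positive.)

Σ = (94.75) + (169) + (30) + (116.75) + (77.5) + (65) = 553
Signed area = Σ/2 = 276.5 (positive ⇒ counter-clockwise traversal).

276.5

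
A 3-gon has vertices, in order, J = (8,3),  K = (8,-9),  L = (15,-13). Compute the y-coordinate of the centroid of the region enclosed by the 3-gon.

Apply the surveyor's formula. First the cross-terms c_i = x_i·y_{i+1} − x_{i+1}·y_i:
  -96, 31, 149  ⇒  2A = 84, A = 42.
Then Σ (y_i + y_{i+1})·c_i = -1596, so ȳ = -1596 / (6·42) = -19/3.

-19/3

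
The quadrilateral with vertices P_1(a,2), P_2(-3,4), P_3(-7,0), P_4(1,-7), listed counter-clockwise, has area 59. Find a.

The doubled signed area Σ (x_i y_{i+1} − x_{i+1} y_i) is linear in a.
With a=0 it equals 85; the coefficient of a is 11 (from the two edges through P_1).
So 11·a + 85 = 2·59 = 118 ⇒ a = 3.

3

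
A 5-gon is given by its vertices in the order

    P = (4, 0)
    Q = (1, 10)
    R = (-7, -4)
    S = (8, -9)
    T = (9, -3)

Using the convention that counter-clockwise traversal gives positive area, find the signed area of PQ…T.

135

P→Q: (4)(10) − (1)(0) = 40
Q→R: (1)(-4) − (-7)(10) = 66
R→S: (-7)(-9) − (8)(-4) = 95
S→T: (8)(-3) − (9)(-9) = 57
T→P: (9)(0) − (4)(-3) = 12
Σ = 270
Signed area = Σ/2 = 135 (positive ⇒ counter-clockwise traversal).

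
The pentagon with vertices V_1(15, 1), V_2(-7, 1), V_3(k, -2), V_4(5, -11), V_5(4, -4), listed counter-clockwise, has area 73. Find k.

Write out the shoelace sum; only the two edges meeting at V_3 involve k:
2·Area = [((-7)·(-2) − k·1) + (k·(-11) − 5·(-2))] + 110
       = -12·k + 134 = 146
⇒ k = -1.

-1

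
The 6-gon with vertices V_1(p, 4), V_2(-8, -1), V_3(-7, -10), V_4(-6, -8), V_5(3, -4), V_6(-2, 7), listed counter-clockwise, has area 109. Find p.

Write out the shoelace sum; only the two edges meeting at V_1 involve p:
2·Area = [((-2)·4 − p·7) + (p·(-1) − (-8)·4)] + 130
       = -8·p + 154 = 218
⇒ p = -8.

-8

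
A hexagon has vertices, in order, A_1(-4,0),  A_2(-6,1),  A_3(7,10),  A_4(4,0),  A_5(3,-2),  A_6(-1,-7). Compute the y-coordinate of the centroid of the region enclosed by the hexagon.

Apply Gauss's area formula. First the cross-terms c_i = x_i·y_{i+1} − x_{i+1}·y_i:
  -4, -67, -40, -8, -23, -28  ⇒  2A = -170, A = -85.
Then Σ (y_i + y_{i+1})·c_i = -722, so ȳ = -722 / (6·(-85)) = 361/255.

361/255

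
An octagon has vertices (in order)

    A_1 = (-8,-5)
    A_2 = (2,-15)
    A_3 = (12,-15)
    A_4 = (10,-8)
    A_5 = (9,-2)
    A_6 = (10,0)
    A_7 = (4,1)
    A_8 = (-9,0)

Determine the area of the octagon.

235

Apply Gauss's area formula: 2A = Σ (x_i·y_{i+1} − x_{i+1}·y_i), indices taken mod 8.
A_1→A_2: (-8)(-15) − (2)(-5) = 130
A_2→A_3: (2)(-15) − (12)(-15) = 150
A_3→A_4: (12)(-8) − (10)(-15) = 54
A_4→A_5: (10)(-2) − (9)(-8) = 52
A_5→A_6: (9)(0) − (10)(-2) = 20
A_6→A_7: (10)(1) − (4)(0) = 10
A_7→A_8: (4)(0) − (-9)(1) = 9
A_8→A_1: (-9)(-5) − (-8)(0) = 45
Σ = 470
Area = |Σ|/2 = 235.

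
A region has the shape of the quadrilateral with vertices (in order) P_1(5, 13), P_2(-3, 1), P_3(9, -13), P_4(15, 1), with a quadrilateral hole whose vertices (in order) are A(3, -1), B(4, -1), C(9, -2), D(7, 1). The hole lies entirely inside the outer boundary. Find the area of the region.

226.5

Outer boundary:
Apply the surveyor's formula: 2A = Σ (x_i·y_{i+1} − x_{i+1}·y_i), indices taken mod 4.
Cross-terms: 44, 30, 204, 190  ⇒  Σ = 468
Area = |Σ|/2 = 234.
Hole:
A→B: (3)(-1) − (4)(-1) = 1
B→C: (4)(-2) − (9)(-1) = 1
C→D: (9)(1) − (7)(-2) = 23
D→A: (7)(-1) − (3)(1) = -10
Σ = 15
Area = |Σ|/2 = 7.5.
Net area = 234 − 7.5 = 226.5.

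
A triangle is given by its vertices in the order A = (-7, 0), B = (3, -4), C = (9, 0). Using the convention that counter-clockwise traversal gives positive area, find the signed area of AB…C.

Σ = (28) + (36) + (0) = 64
Signed area = Σ/2 = 32 (positive ⇒ counter-clockwise traversal).

32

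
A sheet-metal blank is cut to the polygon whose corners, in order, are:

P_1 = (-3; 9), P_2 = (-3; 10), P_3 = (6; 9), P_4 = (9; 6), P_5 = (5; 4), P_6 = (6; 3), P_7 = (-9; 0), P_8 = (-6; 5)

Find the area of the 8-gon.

Σ = (-3) + (-87) + (-45) + (6) + (-9) + (27) + (-45) + (-39) = -195
Area = |Σ|/2 = 97.5.

97.5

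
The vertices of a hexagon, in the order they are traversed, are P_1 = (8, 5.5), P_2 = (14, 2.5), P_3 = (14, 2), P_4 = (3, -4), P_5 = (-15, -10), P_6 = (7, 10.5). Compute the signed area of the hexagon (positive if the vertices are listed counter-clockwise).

-174.5

P_1→P_2: (8)(2.5) − (14)(5.5) = -57
P_2→P_3: (14)(2) − (14)(2.5) = -7
P_3→P_4: (14)(-4) − (3)(2) = -62
P_4→P_5: (3)(-10) − (-15)(-4) = -90
P_5→P_6: (-15)(10.5) − (7)(-10) = -87.5
P_6→P_1: (7)(5.5) − (8)(10.5) = -45.5
Σ = -349
Signed area = Σ/2 = -174.5 (negative ⇒ clockwise traversal).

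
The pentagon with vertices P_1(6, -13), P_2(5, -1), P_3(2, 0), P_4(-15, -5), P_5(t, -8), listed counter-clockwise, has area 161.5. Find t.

Write out the shoelace sum; only the two edges meeting at P_5 involve t:
2·Area = [((-15)·(-8) − t·(-5)) + (t·(-13) − 6·(-8))] + 51
       = -8·t + 219 = 323
⇒ t = -13.

-13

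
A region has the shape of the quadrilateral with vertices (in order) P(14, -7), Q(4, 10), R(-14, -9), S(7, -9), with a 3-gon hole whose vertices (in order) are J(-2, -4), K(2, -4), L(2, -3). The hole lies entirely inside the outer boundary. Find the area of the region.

Outer boundary:
P→Q: (14)(10) − (4)(-7) = 168
Q→R: (4)(-9) − (-14)(10) = 104
R→S: (-14)(-9) − (7)(-9) = 189
S→P: (7)(-7) − (14)(-9) = 77
Σ = 538
Area = |Σ|/2 = 269.
Hole:
Σ = (16) + (2) + (-14) = 4
Area = |Σ|/2 = 2.
Net area = 269 − 2 = 267.

267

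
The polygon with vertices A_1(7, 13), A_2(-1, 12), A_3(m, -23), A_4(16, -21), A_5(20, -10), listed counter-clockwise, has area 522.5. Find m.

1

The doubled signed area Σ (x_i y_{i+1} − x_{i+1} y_i) is linear in m.
With m=0 it equals 1078; the coefficient of m is -33 (from the two edges through A_3).
So -33·m + 1078 = 2·522.5 = 1045 ⇒ m = 1.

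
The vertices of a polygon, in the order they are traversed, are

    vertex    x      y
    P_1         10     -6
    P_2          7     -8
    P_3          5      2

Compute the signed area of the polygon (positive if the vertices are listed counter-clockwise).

Apply Gauss's area formula: 2A = Σ (x_i·y_{i+1} − x_{i+1}·y_i), indices taken mod 3.
Σ = (-38) + (54) + (-50) = -34
Signed area = Σ/2 = -17 (negative ⇒ clockwise traversal).

-17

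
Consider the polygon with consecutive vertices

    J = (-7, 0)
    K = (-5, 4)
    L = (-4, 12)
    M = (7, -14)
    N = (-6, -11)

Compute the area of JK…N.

169

Apply the surveyor's formula: 2A = Σ (x_i·y_{i+1} − x_{i+1}·y_i), indices taken mod 5.
Σ = (-28) + (-44) + (-28) + (-161) + (-77) = -338
Area = |Σ|/2 = 169.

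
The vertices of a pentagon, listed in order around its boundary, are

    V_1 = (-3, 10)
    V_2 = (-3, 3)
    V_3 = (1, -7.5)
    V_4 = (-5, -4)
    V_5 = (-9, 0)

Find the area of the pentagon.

Apply the shoelace (surveyor's) formula: 2A = Σ (x_i·y_{i+1} − x_{i+1}·y_i), indices taken mod 5.
V_1→V_2: (-3)(3) − (-3)(10) = 21
V_2→V_3: (-3)(-7.5) − (1)(3) = 19.5
V_3→V_4: (1)(-4) − (-5)(-7.5) = -41.5
V_4→V_5: (-5)(0) − (-9)(-4) = -36
V_5→V_1: (-9)(10) − (-3)(0) = -90
Σ = -127
Area = |Σ|/2 = 63.5.

63.5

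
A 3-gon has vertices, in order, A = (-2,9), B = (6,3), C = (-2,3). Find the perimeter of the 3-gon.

24

|AB| = √((8)² + (-6)²) = √100 = 10
|BC| = √((-8)² + (0)²) = √64 = 8
|CA| = √((0)² + (6)²) = √36 = 6
Perimeter = 10 + 8 + 6 = 24.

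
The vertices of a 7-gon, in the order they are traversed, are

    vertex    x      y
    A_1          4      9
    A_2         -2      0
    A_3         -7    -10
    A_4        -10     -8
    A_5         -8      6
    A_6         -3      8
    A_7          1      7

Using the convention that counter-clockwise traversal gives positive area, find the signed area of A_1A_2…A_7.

-112

Σ = (18) + (20) + (-44) + (-124) + (-46) + (-29) + (-19) = -224
Signed area = Σ/2 = -112 (negative ⇒ clockwise traversal).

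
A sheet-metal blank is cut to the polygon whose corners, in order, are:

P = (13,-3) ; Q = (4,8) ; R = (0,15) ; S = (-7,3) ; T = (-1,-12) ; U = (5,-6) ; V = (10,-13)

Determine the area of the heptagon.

Apply the surveyor's formula: 2A = Σ (x_i·y_{i+1} − x_{i+1}·y_i), indices taken mod 7.
Cross-terms: 116, 60, 105, 87, 66, -5, 139  ⇒  Σ = 568
Area = |Σ|/2 = 284.

284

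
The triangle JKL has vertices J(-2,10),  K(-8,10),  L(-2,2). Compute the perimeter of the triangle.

24

|JK| = √((-6)² + (0)²) = √36 = 6
|KL| = √((6)² + (-8)²) = √100 = 10
|LJ| = √((0)² + (8)²) = √64 = 8
Perimeter = 6 + 10 + 8 = 24.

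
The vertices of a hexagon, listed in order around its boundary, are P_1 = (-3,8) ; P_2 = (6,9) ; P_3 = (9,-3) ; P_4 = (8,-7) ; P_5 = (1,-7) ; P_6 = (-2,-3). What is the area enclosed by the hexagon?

152

P_1→P_2: (-3)(9) − (6)(8) = -75
P_2→P_3: (6)(-3) − (9)(9) = -99
P_3→P_4: (9)(-7) − (8)(-3) = -39
P_4→P_5: (8)(-7) − (1)(-7) = -49
P_5→P_6: (1)(-3) − (-2)(-7) = -17
P_6→P_1: (-2)(8) − (-3)(-3) = -25
Σ = -304
Area = |Σ|/2 = 152.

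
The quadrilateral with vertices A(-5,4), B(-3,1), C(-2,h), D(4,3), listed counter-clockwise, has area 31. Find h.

-4

Write out the shoelace sum; only the two edges meeting at C involve h:
2·Area = [((-3)·h − (-2)·1) + ((-2)·3 − 4·h)] + 38
       = -7·h + 34 = 62
⇒ h = -4.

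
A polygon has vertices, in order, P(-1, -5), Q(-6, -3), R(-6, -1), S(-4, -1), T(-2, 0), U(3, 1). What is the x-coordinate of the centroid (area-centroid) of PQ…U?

Apply the surveyor's formula. First the cross-terms c_i = x_i·y_{i+1} − x_{i+1}·y_i:
  -27, -12, 2, -2, -2, -14  ⇒  2A = -55, A = -27.5.
Then Σ (x_i + x_{i+1})·c_i = 295, so x̄ = 295 / (6·(-27.5)) = -59/33.

-59/33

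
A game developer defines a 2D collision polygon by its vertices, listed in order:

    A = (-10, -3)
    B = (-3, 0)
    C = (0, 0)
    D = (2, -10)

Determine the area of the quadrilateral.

Cross-terms: -9, 0, 0, -106  ⇒  Σ = -115
Area = |Σ|/2 = 57.5.

57.5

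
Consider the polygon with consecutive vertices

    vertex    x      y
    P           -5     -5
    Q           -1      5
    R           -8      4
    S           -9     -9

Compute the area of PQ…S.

Apply the surveyor's formula: 2A = Σ (x_i·y_{i+1} − x_{i+1}·y_i), indices taken mod 4.
Cross-terms: -30, 36, 108, 0  ⇒  Σ = 114
Area = |Σ|/2 = 57.

57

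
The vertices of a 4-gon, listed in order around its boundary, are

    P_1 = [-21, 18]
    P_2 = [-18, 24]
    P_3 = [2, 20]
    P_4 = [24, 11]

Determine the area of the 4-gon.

Apply the shoelace (surveyor's) formula: 2A = Σ (x_i·y_{i+1} − x_{i+1}·y_i), indices taken mod 4.
P_1→P_2: (-21)(24) − (-18)(18) = -180
P_2→P_3: (-18)(20) − (2)(24) = -408
P_3→P_4: (2)(11) − (24)(20) = -458
P_4→P_1: (24)(18) − (-21)(11) = 663
Σ = -383
Area = |Σ|/2 = 191.5.

191.5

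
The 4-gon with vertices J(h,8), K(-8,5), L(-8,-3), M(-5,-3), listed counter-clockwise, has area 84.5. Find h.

9

The doubled signed area Σ (x_i y_{i+1} − x_{i+1} y_i) is linear in h.
With h=0 it equals 97; the coefficient of h is 8 (from the two edges through J).
So 8·h + 97 = 2·84.5 = 169 ⇒ h = 9.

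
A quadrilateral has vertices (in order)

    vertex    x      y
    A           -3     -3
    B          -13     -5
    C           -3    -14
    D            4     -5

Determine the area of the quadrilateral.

93.5

Apply the shoelace (surveyor's) formula: 2A = Σ (x_i·y_{i+1} − x_{i+1}·y_i), indices taken mod 4.
Σ = (-24) + (167) + (71) + (-27) = 187
Area = |Σ|/2 = 93.5.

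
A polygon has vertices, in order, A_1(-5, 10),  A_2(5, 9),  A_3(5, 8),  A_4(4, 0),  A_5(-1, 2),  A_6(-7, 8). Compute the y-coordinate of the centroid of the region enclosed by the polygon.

435/74

Apply the surveyor's formula. First the cross-terms c_i = x_i·y_{i+1} − x_{i+1}·y_i:
  -95, -5, -32, 8, 6, -30  ⇒  2A = -148, A = -74.
Then Σ (y_i + y_{i+1})·c_i = -2610, so ȳ = -2610 / (6·(-74)) = 435/74.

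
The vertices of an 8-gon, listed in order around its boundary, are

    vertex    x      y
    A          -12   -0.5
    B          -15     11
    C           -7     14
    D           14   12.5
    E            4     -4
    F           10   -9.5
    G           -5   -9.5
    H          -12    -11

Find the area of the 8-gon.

493.75

Apply the shoelace formula: 2A = Σ (x_i·y_{i+1} − x_{i+1}·y_i), indices taken mod 8.
A→B: (-12)(11) − (-15)(-0.5) = -139.5
B→C: (-15)(14) − (-7)(11) = -133
C→D: (-7)(12.5) − (14)(14) = -283.5
D→E: (14)(-4) − (4)(12.5) = -106
E→F: (4)(-9.5) − (10)(-4) = 2
F→G: (10)(-9.5) − (-5)(-9.5) = -142.5
G→H: (-5)(-11) − (-12)(-9.5) = -59
H→A: (-12)(-0.5) − (-12)(-11) = -126
Σ = -987.5
Area = |Σ|/2 = 493.75.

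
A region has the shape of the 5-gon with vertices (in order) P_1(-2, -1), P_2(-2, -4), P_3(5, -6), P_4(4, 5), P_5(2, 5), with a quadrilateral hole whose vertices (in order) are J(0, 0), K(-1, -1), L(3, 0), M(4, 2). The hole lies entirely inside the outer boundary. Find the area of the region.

Outer boundary:
Σ = (6) + (32) + (49) + (10) + (8) = 105
Area = |Σ|/2 = 52.5.
Hole:
Σ = (0) + (3) + (6) + (0) = 9
Area = |Σ|/2 = 4.5.
Net area = 52.5 − 4.5 = 48.

48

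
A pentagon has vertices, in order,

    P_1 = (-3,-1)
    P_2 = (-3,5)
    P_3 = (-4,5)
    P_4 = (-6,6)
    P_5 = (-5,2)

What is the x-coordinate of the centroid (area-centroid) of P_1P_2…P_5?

Apply the shoelace (surveyor's) formula. First the cross-terms c_i = x_i·y_{i+1} − x_{i+1}·y_i:
  -18, 5, 6, 18, 11  ⇒  2A = 22, A = 11.
Then Σ (x_i + x_{i+1})·c_i = -273, so x̄ = -273 / (6·11) = -91/22.

-91/22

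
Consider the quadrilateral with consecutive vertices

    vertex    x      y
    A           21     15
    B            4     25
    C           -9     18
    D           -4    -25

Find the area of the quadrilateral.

762

Apply the shoelace formula: 2A = Σ (x_i·y_{i+1} − x_{i+1}·y_i), indices taken mod 4.
Σ = (465) + (297) + (297) + (465) = 1524
Area = |Σ|/2 = 762.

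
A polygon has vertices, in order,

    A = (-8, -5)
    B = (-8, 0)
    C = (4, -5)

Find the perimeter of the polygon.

|AB| = √((0)² + (5)²) = √25 = 5
|BC| = √((12)² + (-5)²) = √169 = 13
|CA| = √((-12)² + (0)²) = √144 = 12
Perimeter = 5 + 13 + 12 = 30.

30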